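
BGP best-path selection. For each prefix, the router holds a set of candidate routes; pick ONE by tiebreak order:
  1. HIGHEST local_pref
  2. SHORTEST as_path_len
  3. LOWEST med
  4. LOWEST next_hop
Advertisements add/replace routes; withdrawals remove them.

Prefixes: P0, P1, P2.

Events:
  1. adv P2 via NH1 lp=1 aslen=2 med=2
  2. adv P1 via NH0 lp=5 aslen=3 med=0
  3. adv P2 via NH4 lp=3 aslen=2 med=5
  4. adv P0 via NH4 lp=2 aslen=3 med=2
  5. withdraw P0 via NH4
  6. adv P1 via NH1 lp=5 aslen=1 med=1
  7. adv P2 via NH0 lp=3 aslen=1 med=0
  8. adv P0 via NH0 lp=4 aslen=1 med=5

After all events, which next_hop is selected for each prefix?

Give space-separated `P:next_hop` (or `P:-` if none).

Answer: P0:NH0 P1:NH1 P2:NH0

Derivation:
Op 1: best P0=- P1=- P2=NH1
Op 2: best P0=- P1=NH0 P2=NH1
Op 3: best P0=- P1=NH0 P2=NH4
Op 4: best P0=NH4 P1=NH0 P2=NH4
Op 5: best P0=- P1=NH0 P2=NH4
Op 6: best P0=- P1=NH1 P2=NH4
Op 7: best P0=- P1=NH1 P2=NH0
Op 8: best P0=NH0 P1=NH1 P2=NH0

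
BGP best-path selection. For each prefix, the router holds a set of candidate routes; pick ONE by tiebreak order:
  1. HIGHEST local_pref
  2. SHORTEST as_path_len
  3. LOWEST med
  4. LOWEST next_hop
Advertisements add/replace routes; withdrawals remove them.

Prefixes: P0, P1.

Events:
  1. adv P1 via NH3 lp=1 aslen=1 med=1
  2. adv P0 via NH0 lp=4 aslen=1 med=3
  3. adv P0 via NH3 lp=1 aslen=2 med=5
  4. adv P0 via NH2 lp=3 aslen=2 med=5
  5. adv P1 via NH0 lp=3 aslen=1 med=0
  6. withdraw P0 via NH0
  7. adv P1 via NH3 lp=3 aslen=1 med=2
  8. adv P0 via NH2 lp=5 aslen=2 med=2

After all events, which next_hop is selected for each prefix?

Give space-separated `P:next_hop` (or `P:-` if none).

Answer: P0:NH2 P1:NH0

Derivation:
Op 1: best P0=- P1=NH3
Op 2: best P0=NH0 P1=NH3
Op 3: best P0=NH0 P1=NH3
Op 4: best P0=NH0 P1=NH3
Op 5: best P0=NH0 P1=NH0
Op 6: best P0=NH2 P1=NH0
Op 7: best P0=NH2 P1=NH0
Op 8: best P0=NH2 P1=NH0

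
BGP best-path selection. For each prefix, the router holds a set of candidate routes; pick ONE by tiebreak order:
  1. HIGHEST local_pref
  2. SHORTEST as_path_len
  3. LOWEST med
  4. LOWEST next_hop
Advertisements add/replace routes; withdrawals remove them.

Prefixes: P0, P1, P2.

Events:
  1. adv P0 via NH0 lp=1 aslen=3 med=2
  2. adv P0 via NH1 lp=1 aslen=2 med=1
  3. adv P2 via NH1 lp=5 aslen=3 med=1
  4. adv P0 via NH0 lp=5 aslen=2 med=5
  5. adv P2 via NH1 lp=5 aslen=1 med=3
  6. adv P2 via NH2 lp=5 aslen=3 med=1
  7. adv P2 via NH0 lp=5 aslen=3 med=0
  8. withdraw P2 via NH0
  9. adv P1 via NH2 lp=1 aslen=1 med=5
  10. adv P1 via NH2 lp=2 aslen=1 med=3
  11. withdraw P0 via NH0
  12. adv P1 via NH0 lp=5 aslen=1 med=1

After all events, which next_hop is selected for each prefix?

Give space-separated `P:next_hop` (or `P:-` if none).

Answer: P0:NH1 P1:NH0 P2:NH1

Derivation:
Op 1: best P0=NH0 P1=- P2=-
Op 2: best P0=NH1 P1=- P2=-
Op 3: best P0=NH1 P1=- P2=NH1
Op 4: best P0=NH0 P1=- P2=NH1
Op 5: best P0=NH0 P1=- P2=NH1
Op 6: best P0=NH0 P1=- P2=NH1
Op 7: best P0=NH0 P1=- P2=NH1
Op 8: best P0=NH0 P1=- P2=NH1
Op 9: best P0=NH0 P1=NH2 P2=NH1
Op 10: best P0=NH0 P1=NH2 P2=NH1
Op 11: best P0=NH1 P1=NH2 P2=NH1
Op 12: best P0=NH1 P1=NH0 P2=NH1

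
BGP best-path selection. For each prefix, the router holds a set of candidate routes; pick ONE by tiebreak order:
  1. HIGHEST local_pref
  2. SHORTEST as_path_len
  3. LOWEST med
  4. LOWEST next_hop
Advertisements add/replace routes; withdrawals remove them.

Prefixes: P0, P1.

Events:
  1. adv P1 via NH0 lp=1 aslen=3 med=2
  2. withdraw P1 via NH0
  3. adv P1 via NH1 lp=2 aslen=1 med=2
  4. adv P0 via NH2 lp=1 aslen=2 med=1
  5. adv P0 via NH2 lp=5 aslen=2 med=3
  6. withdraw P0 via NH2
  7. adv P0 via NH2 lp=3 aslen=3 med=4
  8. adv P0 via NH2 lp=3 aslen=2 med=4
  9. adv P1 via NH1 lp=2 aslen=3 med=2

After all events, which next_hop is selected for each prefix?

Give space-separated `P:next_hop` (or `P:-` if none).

Answer: P0:NH2 P1:NH1

Derivation:
Op 1: best P0=- P1=NH0
Op 2: best P0=- P1=-
Op 3: best P0=- P1=NH1
Op 4: best P0=NH2 P1=NH1
Op 5: best P0=NH2 P1=NH1
Op 6: best P0=- P1=NH1
Op 7: best P0=NH2 P1=NH1
Op 8: best P0=NH2 P1=NH1
Op 9: best P0=NH2 P1=NH1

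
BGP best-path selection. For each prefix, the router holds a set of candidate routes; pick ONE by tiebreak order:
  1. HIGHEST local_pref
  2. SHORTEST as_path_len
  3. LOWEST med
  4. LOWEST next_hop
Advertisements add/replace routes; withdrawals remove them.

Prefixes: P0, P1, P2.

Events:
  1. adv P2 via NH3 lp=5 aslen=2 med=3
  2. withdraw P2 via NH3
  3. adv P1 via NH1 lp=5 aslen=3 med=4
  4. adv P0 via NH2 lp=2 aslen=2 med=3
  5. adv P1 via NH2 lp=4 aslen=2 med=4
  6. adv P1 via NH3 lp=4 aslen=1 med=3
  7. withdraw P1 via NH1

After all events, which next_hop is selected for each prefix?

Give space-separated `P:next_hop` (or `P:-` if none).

Answer: P0:NH2 P1:NH3 P2:-

Derivation:
Op 1: best P0=- P1=- P2=NH3
Op 2: best P0=- P1=- P2=-
Op 3: best P0=- P1=NH1 P2=-
Op 4: best P0=NH2 P1=NH1 P2=-
Op 5: best P0=NH2 P1=NH1 P2=-
Op 6: best P0=NH2 P1=NH1 P2=-
Op 7: best P0=NH2 P1=NH3 P2=-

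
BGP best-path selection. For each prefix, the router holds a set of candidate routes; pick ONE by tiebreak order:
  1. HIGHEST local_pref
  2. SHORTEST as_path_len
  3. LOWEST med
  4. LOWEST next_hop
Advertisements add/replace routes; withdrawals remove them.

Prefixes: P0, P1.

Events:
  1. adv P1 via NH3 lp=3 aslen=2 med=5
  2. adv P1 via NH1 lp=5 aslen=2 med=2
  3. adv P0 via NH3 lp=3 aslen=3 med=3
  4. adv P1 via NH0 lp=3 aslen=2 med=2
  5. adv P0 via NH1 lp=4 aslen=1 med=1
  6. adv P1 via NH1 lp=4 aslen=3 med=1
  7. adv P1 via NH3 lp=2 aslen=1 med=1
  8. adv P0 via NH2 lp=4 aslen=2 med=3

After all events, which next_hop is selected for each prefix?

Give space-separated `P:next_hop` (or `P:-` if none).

Op 1: best P0=- P1=NH3
Op 2: best P0=- P1=NH1
Op 3: best P0=NH3 P1=NH1
Op 4: best P0=NH3 P1=NH1
Op 5: best P0=NH1 P1=NH1
Op 6: best P0=NH1 P1=NH1
Op 7: best P0=NH1 P1=NH1
Op 8: best P0=NH1 P1=NH1

Answer: P0:NH1 P1:NH1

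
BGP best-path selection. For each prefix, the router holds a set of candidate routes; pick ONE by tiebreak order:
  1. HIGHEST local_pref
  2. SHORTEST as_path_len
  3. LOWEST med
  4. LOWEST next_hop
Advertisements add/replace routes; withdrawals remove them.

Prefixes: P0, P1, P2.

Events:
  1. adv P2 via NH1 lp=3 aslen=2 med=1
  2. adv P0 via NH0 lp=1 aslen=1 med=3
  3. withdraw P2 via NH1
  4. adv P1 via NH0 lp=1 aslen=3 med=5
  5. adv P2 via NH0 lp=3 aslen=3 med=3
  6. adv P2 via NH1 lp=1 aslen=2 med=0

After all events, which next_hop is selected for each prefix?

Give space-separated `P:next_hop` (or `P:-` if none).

Op 1: best P0=- P1=- P2=NH1
Op 2: best P0=NH0 P1=- P2=NH1
Op 3: best P0=NH0 P1=- P2=-
Op 4: best P0=NH0 P1=NH0 P2=-
Op 5: best P0=NH0 P1=NH0 P2=NH0
Op 6: best P0=NH0 P1=NH0 P2=NH0

Answer: P0:NH0 P1:NH0 P2:NH0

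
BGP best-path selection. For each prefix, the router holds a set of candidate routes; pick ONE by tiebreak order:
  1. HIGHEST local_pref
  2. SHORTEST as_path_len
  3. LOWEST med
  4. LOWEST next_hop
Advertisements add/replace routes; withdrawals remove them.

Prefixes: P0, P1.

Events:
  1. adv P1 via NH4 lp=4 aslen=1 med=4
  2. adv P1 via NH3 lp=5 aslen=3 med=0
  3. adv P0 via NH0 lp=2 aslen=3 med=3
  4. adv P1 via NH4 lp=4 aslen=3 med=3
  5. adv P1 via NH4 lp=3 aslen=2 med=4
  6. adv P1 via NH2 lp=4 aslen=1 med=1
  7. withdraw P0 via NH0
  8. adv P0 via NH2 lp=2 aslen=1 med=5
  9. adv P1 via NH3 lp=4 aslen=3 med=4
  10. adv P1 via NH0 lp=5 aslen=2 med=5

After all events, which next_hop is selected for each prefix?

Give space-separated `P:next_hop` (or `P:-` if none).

Op 1: best P0=- P1=NH4
Op 2: best P0=- P1=NH3
Op 3: best P0=NH0 P1=NH3
Op 4: best P0=NH0 P1=NH3
Op 5: best P0=NH0 P1=NH3
Op 6: best P0=NH0 P1=NH3
Op 7: best P0=- P1=NH3
Op 8: best P0=NH2 P1=NH3
Op 9: best P0=NH2 P1=NH2
Op 10: best P0=NH2 P1=NH0

Answer: P0:NH2 P1:NH0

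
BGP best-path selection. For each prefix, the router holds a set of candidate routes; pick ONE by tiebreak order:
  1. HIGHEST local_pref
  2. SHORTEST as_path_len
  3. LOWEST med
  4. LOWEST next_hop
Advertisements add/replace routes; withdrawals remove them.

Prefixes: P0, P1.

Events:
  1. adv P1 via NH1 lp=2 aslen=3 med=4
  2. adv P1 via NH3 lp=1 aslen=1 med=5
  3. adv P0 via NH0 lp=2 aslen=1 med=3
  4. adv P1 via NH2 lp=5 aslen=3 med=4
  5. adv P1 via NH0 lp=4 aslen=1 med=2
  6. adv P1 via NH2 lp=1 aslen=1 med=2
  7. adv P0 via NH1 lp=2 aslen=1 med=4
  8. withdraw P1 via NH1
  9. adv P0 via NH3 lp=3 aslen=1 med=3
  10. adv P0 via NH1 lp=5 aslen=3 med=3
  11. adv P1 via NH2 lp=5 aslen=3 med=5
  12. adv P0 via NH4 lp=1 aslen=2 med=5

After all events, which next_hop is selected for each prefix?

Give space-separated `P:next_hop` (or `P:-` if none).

Op 1: best P0=- P1=NH1
Op 2: best P0=- P1=NH1
Op 3: best P0=NH0 P1=NH1
Op 4: best P0=NH0 P1=NH2
Op 5: best P0=NH0 P1=NH2
Op 6: best P0=NH0 P1=NH0
Op 7: best P0=NH0 P1=NH0
Op 8: best P0=NH0 P1=NH0
Op 9: best P0=NH3 P1=NH0
Op 10: best P0=NH1 P1=NH0
Op 11: best P0=NH1 P1=NH2
Op 12: best P0=NH1 P1=NH2

Answer: P0:NH1 P1:NH2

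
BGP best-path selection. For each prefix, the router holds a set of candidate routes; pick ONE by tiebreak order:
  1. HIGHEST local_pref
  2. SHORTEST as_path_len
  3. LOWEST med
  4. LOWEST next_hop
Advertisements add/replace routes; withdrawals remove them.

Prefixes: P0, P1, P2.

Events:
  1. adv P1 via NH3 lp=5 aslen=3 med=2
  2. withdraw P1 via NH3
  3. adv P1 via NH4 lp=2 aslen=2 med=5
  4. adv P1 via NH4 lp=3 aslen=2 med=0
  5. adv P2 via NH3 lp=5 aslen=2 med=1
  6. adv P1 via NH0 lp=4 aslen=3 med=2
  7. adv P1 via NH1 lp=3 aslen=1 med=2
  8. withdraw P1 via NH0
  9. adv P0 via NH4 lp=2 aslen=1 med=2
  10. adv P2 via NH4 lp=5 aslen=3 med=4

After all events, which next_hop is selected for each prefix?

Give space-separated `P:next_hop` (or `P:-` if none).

Answer: P0:NH4 P1:NH1 P2:NH3

Derivation:
Op 1: best P0=- P1=NH3 P2=-
Op 2: best P0=- P1=- P2=-
Op 3: best P0=- P1=NH4 P2=-
Op 4: best P0=- P1=NH4 P2=-
Op 5: best P0=- P1=NH4 P2=NH3
Op 6: best P0=- P1=NH0 P2=NH3
Op 7: best P0=- P1=NH0 P2=NH3
Op 8: best P0=- P1=NH1 P2=NH3
Op 9: best P0=NH4 P1=NH1 P2=NH3
Op 10: best P0=NH4 P1=NH1 P2=NH3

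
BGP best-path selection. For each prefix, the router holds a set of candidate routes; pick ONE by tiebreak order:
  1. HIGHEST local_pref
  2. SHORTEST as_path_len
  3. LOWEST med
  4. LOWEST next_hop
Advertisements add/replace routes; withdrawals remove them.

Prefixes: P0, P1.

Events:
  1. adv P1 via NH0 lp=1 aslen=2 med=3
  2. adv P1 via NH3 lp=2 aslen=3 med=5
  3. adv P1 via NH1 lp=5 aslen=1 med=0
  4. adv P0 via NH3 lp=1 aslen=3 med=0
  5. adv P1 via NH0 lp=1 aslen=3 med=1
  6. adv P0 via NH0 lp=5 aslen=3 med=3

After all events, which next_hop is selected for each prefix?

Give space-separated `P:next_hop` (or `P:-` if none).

Answer: P0:NH0 P1:NH1

Derivation:
Op 1: best P0=- P1=NH0
Op 2: best P0=- P1=NH3
Op 3: best P0=- P1=NH1
Op 4: best P0=NH3 P1=NH1
Op 5: best P0=NH3 P1=NH1
Op 6: best P0=NH0 P1=NH1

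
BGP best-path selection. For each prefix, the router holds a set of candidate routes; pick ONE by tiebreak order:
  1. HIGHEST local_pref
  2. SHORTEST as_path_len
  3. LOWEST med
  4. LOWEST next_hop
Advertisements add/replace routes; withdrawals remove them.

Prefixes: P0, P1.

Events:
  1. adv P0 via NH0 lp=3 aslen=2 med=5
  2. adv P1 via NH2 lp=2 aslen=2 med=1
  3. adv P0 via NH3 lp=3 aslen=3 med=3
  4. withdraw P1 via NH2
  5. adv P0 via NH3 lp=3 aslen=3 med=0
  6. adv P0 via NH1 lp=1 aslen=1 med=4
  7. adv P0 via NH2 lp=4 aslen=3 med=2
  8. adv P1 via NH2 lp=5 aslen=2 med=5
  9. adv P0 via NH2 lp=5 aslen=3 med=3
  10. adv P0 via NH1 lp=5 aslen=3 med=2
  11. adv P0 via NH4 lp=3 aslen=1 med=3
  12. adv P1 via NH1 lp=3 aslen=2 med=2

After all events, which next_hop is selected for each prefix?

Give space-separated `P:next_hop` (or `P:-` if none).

Answer: P0:NH1 P1:NH2

Derivation:
Op 1: best P0=NH0 P1=-
Op 2: best P0=NH0 P1=NH2
Op 3: best P0=NH0 P1=NH2
Op 4: best P0=NH0 P1=-
Op 5: best P0=NH0 P1=-
Op 6: best P0=NH0 P1=-
Op 7: best P0=NH2 P1=-
Op 8: best P0=NH2 P1=NH2
Op 9: best P0=NH2 P1=NH2
Op 10: best P0=NH1 P1=NH2
Op 11: best P0=NH1 P1=NH2
Op 12: best P0=NH1 P1=NH2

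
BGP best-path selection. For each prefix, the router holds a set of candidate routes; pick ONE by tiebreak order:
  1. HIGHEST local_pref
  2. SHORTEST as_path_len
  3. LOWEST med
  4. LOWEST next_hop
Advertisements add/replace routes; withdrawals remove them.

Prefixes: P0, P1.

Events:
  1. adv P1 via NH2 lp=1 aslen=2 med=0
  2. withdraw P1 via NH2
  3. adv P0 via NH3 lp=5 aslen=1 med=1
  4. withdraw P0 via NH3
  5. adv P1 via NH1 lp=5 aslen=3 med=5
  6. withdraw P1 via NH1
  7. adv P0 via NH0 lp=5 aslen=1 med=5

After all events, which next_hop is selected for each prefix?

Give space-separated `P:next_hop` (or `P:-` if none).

Answer: P0:NH0 P1:-

Derivation:
Op 1: best P0=- P1=NH2
Op 2: best P0=- P1=-
Op 3: best P0=NH3 P1=-
Op 4: best P0=- P1=-
Op 5: best P0=- P1=NH1
Op 6: best P0=- P1=-
Op 7: best P0=NH0 P1=-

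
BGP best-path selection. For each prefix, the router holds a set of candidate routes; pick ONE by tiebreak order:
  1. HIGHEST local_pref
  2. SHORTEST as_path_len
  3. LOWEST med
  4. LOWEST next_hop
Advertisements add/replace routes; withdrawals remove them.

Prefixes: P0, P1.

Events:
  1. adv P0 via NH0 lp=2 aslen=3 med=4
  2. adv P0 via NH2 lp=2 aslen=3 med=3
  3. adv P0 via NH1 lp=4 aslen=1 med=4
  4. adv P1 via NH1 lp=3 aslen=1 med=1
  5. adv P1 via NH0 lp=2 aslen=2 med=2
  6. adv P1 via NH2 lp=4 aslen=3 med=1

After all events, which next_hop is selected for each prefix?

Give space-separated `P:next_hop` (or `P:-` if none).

Op 1: best P0=NH0 P1=-
Op 2: best P0=NH2 P1=-
Op 3: best P0=NH1 P1=-
Op 4: best P0=NH1 P1=NH1
Op 5: best P0=NH1 P1=NH1
Op 6: best P0=NH1 P1=NH2

Answer: P0:NH1 P1:NH2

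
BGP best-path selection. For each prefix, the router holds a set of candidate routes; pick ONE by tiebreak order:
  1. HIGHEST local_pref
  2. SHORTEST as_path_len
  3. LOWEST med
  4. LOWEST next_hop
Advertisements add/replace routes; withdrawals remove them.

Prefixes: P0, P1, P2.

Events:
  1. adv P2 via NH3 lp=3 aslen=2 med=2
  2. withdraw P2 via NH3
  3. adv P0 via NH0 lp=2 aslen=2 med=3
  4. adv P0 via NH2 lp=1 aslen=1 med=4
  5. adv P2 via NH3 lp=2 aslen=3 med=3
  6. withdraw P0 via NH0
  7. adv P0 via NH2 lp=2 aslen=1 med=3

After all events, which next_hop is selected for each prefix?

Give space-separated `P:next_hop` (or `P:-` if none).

Answer: P0:NH2 P1:- P2:NH3

Derivation:
Op 1: best P0=- P1=- P2=NH3
Op 2: best P0=- P1=- P2=-
Op 3: best P0=NH0 P1=- P2=-
Op 4: best P0=NH0 P1=- P2=-
Op 5: best P0=NH0 P1=- P2=NH3
Op 6: best P0=NH2 P1=- P2=NH3
Op 7: best P0=NH2 P1=- P2=NH3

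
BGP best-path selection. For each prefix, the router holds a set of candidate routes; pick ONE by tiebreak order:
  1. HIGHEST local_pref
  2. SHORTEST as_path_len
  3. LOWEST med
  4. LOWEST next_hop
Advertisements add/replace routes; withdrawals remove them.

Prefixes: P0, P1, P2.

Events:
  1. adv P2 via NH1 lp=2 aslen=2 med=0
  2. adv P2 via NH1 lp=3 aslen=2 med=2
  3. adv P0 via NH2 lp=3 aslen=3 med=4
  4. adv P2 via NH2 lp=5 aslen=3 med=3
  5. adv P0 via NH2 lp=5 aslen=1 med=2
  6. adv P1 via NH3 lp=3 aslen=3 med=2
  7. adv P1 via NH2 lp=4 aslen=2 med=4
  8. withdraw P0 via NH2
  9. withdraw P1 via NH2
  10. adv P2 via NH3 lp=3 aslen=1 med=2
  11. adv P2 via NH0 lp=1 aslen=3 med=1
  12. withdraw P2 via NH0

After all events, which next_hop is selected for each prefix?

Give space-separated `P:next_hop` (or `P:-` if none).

Op 1: best P0=- P1=- P2=NH1
Op 2: best P0=- P1=- P2=NH1
Op 3: best P0=NH2 P1=- P2=NH1
Op 4: best P0=NH2 P1=- P2=NH2
Op 5: best P0=NH2 P1=- P2=NH2
Op 6: best P0=NH2 P1=NH3 P2=NH2
Op 7: best P0=NH2 P1=NH2 P2=NH2
Op 8: best P0=- P1=NH2 P2=NH2
Op 9: best P0=- P1=NH3 P2=NH2
Op 10: best P0=- P1=NH3 P2=NH2
Op 11: best P0=- P1=NH3 P2=NH2
Op 12: best P0=- P1=NH3 P2=NH2

Answer: P0:- P1:NH3 P2:NH2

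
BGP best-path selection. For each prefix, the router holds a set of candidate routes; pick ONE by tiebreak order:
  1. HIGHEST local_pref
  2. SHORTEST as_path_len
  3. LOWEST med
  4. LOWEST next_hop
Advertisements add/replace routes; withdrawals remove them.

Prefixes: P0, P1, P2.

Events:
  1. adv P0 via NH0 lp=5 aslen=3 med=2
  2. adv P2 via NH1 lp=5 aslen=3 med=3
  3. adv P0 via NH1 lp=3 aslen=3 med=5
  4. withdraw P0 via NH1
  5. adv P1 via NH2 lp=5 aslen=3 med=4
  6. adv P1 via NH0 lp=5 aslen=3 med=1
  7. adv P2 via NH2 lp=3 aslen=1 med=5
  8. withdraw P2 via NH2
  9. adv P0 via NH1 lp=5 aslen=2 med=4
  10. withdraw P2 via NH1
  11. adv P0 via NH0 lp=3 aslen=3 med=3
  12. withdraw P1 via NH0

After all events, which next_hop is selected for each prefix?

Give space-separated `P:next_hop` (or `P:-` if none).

Answer: P0:NH1 P1:NH2 P2:-

Derivation:
Op 1: best P0=NH0 P1=- P2=-
Op 2: best P0=NH0 P1=- P2=NH1
Op 3: best P0=NH0 P1=- P2=NH1
Op 4: best P0=NH0 P1=- P2=NH1
Op 5: best P0=NH0 P1=NH2 P2=NH1
Op 6: best P0=NH0 P1=NH0 P2=NH1
Op 7: best P0=NH0 P1=NH0 P2=NH1
Op 8: best P0=NH0 P1=NH0 P2=NH1
Op 9: best P0=NH1 P1=NH0 P2=NH1
Op 10: best P0=NH1 P1=NH0 P2=-
Op 11: best P0=NH1 P1=NH0 P2=-
Op 12: best P0=NH1 P1=NH2 P2=-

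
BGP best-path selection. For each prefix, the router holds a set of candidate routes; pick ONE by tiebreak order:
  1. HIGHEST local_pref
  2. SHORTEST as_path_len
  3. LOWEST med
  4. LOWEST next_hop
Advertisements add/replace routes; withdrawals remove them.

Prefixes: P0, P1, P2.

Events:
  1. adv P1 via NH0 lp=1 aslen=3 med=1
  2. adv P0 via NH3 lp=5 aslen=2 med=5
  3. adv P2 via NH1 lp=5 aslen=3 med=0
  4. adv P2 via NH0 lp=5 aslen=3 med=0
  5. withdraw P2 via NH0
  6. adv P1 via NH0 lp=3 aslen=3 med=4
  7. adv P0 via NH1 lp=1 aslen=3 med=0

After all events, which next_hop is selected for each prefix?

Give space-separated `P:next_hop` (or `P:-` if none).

Op 1: best P0=- P1=NH0 P2=-
Op 2: best P0=NH3 P1=NH0 P2=-
Op 3: best P0=NH3 P1=NH0 P2=NH1
Op 4: best P0=NH3 P1=NH0 P2=NH0
Op 5: best P0=NH3 P1=NH0 P2=NH1
Op 6: best P0=NH3 P1=NH0 P2=NH1
Op 7: best P0=NH3 P1=NH0 P2=NH1

Answer: P0:NH3 P1:NH0 P2:NH1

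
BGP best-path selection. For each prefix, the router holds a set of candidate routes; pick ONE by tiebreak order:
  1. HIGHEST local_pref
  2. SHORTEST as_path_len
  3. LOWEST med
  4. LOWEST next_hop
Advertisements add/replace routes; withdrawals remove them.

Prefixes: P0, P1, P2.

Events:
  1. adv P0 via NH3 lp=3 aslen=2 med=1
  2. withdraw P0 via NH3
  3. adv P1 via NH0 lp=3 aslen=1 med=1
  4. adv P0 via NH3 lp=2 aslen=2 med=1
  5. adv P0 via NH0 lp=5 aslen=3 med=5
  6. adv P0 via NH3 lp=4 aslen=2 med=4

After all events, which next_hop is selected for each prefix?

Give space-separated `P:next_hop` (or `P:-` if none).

Op 1: best P0=NH3 P1=- P2=-
Op 2: best P0=- P1=- P2=-
Op 3: best P0=- P1=NH0 P2=-
Op 4: best P0=NH3 P1=NH0 P2=-
Op 5: best P0=NH0 P1=NH0 P2=-
Op 6: best P0=NH0 P1=NH0 P2=-

Answer: P0:NH0 P1:NH0 P2:-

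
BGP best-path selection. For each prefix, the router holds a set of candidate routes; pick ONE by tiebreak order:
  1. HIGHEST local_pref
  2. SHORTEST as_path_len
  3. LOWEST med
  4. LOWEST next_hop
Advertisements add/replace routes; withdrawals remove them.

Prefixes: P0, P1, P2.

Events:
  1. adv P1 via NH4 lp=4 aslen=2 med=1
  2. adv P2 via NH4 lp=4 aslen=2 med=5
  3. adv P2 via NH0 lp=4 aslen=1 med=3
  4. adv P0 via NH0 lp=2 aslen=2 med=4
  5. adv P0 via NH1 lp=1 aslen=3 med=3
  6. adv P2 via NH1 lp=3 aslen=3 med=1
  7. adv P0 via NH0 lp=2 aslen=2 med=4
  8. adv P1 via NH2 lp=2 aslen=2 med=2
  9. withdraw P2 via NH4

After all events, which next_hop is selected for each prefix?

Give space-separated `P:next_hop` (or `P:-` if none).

Op 1: best P0=- P1=NH4 P2=-
Op 2: best P0=- P1=NH4 P2=NH4
Op 3: best P0=- P1=NH4 P2=NH0
Op 4: best P0=NH0 P1=NH4 P2=NH0
Op 5: best P0=NH0 P1=NH4 P2=NH0
Op 6: best P0=NH0 P1=NH4 P2=NH0
Op 7: best P0=NH0 P1=NH4 P2=NH0
Op 8: best P0=NH0 P1=NH4 P2=NH0
Op 9: best P0=NH0 P1=NH4 P2=NH0

Answer: P0:NH0 P1:NH4 P2:NH0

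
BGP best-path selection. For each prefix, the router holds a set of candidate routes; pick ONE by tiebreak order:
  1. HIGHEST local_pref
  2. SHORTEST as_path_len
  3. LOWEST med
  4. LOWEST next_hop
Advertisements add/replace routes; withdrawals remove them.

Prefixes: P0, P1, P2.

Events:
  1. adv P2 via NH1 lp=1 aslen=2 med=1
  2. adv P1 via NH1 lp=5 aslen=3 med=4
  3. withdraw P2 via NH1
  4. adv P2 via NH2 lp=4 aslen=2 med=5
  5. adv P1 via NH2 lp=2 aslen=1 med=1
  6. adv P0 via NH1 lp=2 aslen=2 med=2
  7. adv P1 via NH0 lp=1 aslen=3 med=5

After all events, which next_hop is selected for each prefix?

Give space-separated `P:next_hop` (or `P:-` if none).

Answer: P0:NH1 P1:NH1 P2:NH2

Derivation:
Op 1: best P0=- P1=- P2=NH1
Op 2: best P0=- P1=NH1 P2=NH1
Op 3: best P0=- P1=NH1 P2=-
Op 4: best P0=- P1=NH1 P2=NH2
Op 5: best P0=- P1=NH1 P2=NH2
Op 6: best P0=NH1 P1=NH1 P2=NH2
Op 7: best P0=NH1 P1=NH1 P2=NH2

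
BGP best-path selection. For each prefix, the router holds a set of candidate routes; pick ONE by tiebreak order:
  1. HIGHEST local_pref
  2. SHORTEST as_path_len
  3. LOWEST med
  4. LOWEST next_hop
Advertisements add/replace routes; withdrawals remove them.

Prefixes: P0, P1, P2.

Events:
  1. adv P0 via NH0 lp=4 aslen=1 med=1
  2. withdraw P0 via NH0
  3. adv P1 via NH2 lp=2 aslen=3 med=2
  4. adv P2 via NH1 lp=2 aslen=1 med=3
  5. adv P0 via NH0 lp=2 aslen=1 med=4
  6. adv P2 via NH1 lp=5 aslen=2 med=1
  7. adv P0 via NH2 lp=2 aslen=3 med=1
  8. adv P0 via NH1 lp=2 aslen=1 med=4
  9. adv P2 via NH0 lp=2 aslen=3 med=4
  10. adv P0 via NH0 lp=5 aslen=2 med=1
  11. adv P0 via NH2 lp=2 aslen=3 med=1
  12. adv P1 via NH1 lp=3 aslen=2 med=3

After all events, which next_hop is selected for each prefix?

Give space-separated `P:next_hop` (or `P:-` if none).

Op 1: best P0=NH0 P1=- P2=-
Op 2: best P0=- P1=- P2=-
Op 3: best P0=- P1=NH2 P2=-
Op 4: best P0=- P1=NH2 P2=NH1
Op 5: best P0=NH0 P1=NH2 P2=NH1
Op 6: best P0=NH0 P1=NH2 P2=NH1
Op 7: best P0=NH0 P1=NH2 P2=NH1
Op 8: best P0=NH0 P1=NH2 P2=NH1
Op 9: best P0=NH0 P1=NH2 P2=NH1
Op 10: best P0=NH0 P1=NH2 P2=NH1
Op 11: best P0=NH0 P1=NH2 P2=NH1
Op 12: best P0=NH0 P1=NH1 P2=NH1

Answer: P0:NH0 P1:NH1 P2:NH1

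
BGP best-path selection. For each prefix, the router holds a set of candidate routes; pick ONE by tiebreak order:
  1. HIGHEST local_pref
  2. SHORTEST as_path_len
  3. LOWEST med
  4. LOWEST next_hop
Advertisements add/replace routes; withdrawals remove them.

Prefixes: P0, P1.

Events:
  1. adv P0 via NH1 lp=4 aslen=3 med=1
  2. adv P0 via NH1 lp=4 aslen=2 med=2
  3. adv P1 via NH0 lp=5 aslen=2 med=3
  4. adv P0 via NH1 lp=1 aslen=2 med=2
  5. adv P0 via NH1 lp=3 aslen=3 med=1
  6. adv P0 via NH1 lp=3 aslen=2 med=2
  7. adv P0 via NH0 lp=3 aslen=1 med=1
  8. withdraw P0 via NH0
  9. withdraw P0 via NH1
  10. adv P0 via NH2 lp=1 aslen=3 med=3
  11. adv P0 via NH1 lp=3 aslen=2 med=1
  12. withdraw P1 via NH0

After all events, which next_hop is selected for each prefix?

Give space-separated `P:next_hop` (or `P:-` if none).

Answer: P0:NH1 P1:-

Derivation:
Op 1: best P0=NH1 P1=-
Op 2: best P0=NH1 P1=-
Op 3: best P0=NH1 P1=NH0
Op 4: best P0=NH1 P1=NH0
Op 5: best P0=NH1 P1=NH0
Op 6: best P0=NH1 P1=NH0
Op 7: best P0=NH0 P1=NH0
Op 8: best P0=NH1 P1=NH0
Op 9: best P0=- P1=NH0
Op 10: best P0=NH2 P1=NH0
Op 11: best P0=NH1 P1=NH0
Op 12: best P0=NH1 P1=-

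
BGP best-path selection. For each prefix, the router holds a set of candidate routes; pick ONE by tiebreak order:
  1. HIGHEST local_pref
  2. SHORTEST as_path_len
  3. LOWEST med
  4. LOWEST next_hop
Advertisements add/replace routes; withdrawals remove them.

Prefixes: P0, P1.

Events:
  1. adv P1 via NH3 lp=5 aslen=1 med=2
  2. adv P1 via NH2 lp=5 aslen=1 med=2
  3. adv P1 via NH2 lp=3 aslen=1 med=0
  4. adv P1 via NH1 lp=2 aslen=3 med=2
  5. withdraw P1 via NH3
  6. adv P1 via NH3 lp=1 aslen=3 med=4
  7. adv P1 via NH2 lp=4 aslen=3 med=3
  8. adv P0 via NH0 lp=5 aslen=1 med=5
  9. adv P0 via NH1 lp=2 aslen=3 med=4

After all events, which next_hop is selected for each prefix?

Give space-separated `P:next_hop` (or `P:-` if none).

Answer: P0:NH0 P1:NH2

Derivation:
Op 1: best P0=- P1=NH3
Op 2: best P0=- P1=NH2
Op 3: best P0=- P1=NH3
Op 4: best P0=- P1=NH3
Op 5: best P0=- P1=NH2
Op 6: best P0=- P1=NH2
Op 7: best P0=- P1=NH2
Op 8: best P0=NH0 P1=NH2
Op 9: best P0=NH0 P1=NH2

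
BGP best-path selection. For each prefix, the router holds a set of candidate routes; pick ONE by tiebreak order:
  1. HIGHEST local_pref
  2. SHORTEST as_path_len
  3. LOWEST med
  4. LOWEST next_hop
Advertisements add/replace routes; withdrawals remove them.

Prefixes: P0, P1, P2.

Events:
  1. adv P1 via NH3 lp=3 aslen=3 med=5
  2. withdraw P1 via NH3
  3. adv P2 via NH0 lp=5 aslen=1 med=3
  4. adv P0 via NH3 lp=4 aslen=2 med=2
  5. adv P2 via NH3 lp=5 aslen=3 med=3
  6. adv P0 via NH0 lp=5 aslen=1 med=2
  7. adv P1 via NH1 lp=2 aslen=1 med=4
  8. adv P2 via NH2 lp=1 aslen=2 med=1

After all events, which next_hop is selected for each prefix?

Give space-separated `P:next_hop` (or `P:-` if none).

Op 1: best P0=- P1=NH3 P2=-
Op 2: best P0=- P1=- P2=-
Op 3: best P0=- P1=- P2=NH0
Op 4: best P0=NH3 P1=- P2=NH0
Op 5: best P0=NH3 P1=- P2=NH0
Op 6: best P0=NH0 P1=- P2=NH0
Op 7: best P0=NH0 P1=NH1 P2=NH0
Op 8: best P0=NH0 P1=NH1 P2=NH0

Answer: P0:NH0 P1:NH1 P2:NH0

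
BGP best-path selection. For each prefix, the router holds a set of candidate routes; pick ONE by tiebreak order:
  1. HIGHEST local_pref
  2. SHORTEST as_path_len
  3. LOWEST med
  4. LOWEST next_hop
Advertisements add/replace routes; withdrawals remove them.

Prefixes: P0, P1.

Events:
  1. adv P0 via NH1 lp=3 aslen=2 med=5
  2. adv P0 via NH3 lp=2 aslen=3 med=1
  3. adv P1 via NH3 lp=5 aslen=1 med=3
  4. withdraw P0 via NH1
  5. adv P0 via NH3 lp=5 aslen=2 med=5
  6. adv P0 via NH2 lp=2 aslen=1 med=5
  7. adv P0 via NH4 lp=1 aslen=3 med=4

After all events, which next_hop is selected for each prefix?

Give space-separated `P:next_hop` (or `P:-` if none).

Answer: P0:NH3 P1:NH3

Derivation:
Op 1: best P0=NH1 P1=-
Op 2: best P0=NH1 P1=-
Op 3: best P0=NH1 P1=NH3
Op 4: best P0=NH3 P1=NH3
Op 5: best P0=NH3 P1=NH3
Op 6: best P0=NH3 P1=NH3
Op 7: best P0=NH3 P1=NH3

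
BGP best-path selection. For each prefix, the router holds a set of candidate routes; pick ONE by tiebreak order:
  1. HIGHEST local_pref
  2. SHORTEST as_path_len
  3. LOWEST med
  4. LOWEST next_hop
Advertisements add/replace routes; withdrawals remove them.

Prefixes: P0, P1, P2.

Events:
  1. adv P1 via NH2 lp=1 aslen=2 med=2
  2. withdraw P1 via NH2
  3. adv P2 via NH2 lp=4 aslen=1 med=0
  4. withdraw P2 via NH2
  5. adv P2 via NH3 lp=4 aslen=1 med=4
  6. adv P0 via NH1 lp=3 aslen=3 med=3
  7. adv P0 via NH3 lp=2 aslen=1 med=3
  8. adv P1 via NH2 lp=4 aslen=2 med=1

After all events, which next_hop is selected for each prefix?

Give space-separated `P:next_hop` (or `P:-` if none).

Op 1: best P0=- P1=NH2 P2=-
Op 2: best P0=- P1=- P2=-
Op 3: best P0=- P1=- P2=NH2
Op 4: best P0=- P1=- P2=-
Op 5: best P0=- P1=- P2=NH3
Op 6: best P0=NH1 P1=- P2=NH3
Op 7: best P0=NH1 P1=- P2=NH3
Op 8: best P0=NH1 P1=NH2 P2=NH3

Answer: P0:NH1 P1:NH2 P2:NH3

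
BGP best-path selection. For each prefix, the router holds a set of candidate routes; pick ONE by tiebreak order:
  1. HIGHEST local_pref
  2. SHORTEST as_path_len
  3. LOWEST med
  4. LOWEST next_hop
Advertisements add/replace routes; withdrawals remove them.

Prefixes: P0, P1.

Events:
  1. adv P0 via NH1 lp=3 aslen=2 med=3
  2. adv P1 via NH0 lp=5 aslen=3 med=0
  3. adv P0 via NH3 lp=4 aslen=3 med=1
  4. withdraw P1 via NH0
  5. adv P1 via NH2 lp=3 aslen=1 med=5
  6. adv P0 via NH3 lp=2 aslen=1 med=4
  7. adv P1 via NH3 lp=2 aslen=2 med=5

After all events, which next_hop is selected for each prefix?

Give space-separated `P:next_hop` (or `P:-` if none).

Op 1: best P0=NH1 P1=-
Op 2: best P0=NH1 P1=NH0
Op 3: best P0=NH3 P1=NH0
Op 4: best P0=NH3 P1=-
Op 5: best P0=NH3 P1=NH2
Op 6: best P0=NH1 P1=NH2
Op 7: best P0=NH1 P1=NH2

Answer: P0:NH1 P1:NH2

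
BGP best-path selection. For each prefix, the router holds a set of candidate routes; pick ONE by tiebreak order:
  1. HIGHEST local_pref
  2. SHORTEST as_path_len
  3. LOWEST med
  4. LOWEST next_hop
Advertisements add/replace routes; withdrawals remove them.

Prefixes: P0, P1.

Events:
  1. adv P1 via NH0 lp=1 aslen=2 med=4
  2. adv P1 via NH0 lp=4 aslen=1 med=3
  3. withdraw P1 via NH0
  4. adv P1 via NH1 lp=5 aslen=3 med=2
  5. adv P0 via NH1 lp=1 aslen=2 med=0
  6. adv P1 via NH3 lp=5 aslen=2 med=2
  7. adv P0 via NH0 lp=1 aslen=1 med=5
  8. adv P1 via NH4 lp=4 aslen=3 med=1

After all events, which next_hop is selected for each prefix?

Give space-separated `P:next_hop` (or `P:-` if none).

Answer: P0:NH0 P1:NH3

Derivation:
Op 1: best P0=- P1=NH0
Op 2: best P0=- P1=NH0
Op 3: best P0=- P1=-
Op 4: best P0=- P1=NH1
Op 5: best P0=NH1 P1=NH1
Op 6: best P0=NH1 P1=NH3
Op 7: best P0=NH0 P1=NH3
Op 8: best P0=NH0 P1=NH3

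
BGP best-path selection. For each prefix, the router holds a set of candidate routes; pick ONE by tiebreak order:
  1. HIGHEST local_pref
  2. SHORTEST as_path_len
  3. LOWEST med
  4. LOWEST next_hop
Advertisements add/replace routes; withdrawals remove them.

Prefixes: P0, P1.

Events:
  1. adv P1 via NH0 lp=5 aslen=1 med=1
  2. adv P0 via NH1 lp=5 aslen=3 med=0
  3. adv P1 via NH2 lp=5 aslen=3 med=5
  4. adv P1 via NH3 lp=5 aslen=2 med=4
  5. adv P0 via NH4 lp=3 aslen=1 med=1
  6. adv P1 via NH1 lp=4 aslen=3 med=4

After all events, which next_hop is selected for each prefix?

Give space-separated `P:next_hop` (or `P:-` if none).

Answer: P0:NH1 P1:NH0

Derivation:
Op 1: best P0=- P1=NH0
Op 2: best P0=NH1 P1=NH0
Op 3: best P0=NH1 P1=NH0
Op 4: best P0=NH1 P1=NH0
Op 5: best P0=NH1 P1=NH0
Op 6: best P0=NH1 P1=NH0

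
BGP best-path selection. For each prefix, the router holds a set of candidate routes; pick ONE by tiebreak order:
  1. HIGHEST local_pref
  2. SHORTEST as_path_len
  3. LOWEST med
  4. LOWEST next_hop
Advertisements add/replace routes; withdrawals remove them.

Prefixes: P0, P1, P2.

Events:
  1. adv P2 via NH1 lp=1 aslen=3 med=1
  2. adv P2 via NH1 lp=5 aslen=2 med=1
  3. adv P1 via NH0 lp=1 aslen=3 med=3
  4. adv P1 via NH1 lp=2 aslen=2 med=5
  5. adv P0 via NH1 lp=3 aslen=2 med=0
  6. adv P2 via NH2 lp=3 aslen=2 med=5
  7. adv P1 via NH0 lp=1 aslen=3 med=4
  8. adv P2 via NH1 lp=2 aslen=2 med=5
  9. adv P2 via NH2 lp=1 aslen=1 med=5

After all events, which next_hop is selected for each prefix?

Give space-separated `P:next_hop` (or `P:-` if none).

Answer: P0:NH1 P1:NH1 P2:NH1

Derivation:
Op 1: best P0=- P1=- P2=NH1
Op 2: best P0=- P1=- P2=NH1
Op 3: best P0=- P1=NH0 P2=NH1
Op 4: best P0=- P1=NH1 P2=NH1
Op 5: best P0=NH1 P1=NH1 P2=NH1
Op 6: best P0=NH1 P1=NH1 P2=NH1
Op 7: best P0=NH1 P1=NH1 P2=NH1
Op 8: best P0=NH1 P1=NH1 P2=NH2
Op 9: best P0=NH1 P1=NH1 P2=NH1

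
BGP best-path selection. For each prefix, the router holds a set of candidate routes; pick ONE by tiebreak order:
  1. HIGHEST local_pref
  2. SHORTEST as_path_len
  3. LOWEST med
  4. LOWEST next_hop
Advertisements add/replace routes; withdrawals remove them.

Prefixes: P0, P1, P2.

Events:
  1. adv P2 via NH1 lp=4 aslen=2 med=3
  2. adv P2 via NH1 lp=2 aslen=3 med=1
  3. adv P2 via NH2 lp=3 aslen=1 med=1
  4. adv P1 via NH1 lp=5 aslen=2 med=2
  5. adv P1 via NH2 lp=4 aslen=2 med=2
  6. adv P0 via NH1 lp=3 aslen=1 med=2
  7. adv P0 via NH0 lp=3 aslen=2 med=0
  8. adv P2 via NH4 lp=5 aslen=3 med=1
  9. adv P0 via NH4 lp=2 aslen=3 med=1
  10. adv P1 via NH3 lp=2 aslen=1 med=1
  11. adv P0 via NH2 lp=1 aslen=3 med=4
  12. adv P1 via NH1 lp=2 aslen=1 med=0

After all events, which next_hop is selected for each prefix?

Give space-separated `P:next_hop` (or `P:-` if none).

Op 1: best P0=- P1=- P2=NH1
Op 2: best P0=- P1=- P2=NH1
Op 3: best P0=- P1=- P2=NH2
Op 4: best P0=- P1=NH1 P2=NH2
Op 5: best P0=- P1=NH1 P2=NH2
Op 6: best P0=NH1 P1=NH1 P2=NH2
Op 7: best P0=NH1 P1=NH1 P2=NH2
Op 8: best P0=NH1 P1=NH1 P2=NH4
Op 9: best P0=NH1 P1=NH1 P2=NH4
Op 10: best P0=NH1 P1=NH1 P2=NH4
Op 11: best P0=NH1 P1=NH1 P2=NH4
Op 12: best P0=NH1 P1=NH2 P2=NH4

Answer: P0:NH1 P1:NH2 P2:NH4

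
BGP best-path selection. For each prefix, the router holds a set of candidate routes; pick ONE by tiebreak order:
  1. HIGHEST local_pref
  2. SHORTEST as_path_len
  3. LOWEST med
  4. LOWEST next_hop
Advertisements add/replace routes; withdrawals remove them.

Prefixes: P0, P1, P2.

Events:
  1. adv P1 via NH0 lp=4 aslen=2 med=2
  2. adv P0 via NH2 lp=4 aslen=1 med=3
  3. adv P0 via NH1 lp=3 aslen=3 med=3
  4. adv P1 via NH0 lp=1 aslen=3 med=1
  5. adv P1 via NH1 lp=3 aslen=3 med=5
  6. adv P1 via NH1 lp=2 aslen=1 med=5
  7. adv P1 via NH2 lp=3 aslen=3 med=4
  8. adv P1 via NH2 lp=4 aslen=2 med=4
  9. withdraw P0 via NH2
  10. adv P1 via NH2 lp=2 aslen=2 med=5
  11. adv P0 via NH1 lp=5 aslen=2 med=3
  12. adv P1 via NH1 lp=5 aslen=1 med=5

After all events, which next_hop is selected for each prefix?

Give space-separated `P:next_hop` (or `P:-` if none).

Answer: P0:NH1 P1:NH1 P2:-

Derivation:
Op 1: best P0=- P1=NH0 P2=-
Op 2: best P0=NH2 P1=NH0 P2=-
Op 3: best P0=NH2 P1=NH0 P2=-
Op 4: best P0=NH2 P1=NH0 P2=-
Op 5: best P0=NH2 P1=NH1 P2=-
Op 6: best P0=NH2 P1=NH1 P2=-
Op 7: best P0=NH2 P1=NH2 P2=-
Op 8: best P0=NH2 P1=NH2 P2=-
Op 9: best P0=NH1 P1=NH2 P2=-
Op 10: best P0=NH1 P1=NH1 P2=-
Op 11: best P0=NH1 P1=NH1 P2=-
Op 12: best P0=NH1 P1=NH1 P2=-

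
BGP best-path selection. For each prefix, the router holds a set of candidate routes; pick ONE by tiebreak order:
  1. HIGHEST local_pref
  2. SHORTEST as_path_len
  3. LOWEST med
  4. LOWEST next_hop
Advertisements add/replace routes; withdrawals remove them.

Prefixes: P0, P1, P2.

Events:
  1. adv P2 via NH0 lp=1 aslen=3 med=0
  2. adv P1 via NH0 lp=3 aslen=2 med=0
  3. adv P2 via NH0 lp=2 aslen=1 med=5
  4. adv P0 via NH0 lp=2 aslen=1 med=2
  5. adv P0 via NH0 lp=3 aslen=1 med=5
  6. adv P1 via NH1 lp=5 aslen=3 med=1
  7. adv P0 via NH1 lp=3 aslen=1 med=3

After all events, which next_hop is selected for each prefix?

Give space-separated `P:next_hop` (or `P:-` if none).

Answer: P0:NH1 P1:NH1 P2:NH0

Derivation:
Op 1: best P0=- P1=- P2=NH0
Op 2: best P0=- P1=NH0 P2=NH0
Op 3: best P0=- P1=NH0 P2=NH0
Op 4: best P0=NH0 P1=NH0 P2=NH0
Op 5: best P0=NH0 P1=NH0 P2=NH0
Op 6: best P0=NH0 P1=NH1 P2=NH0
Op 7: best P0=NH1 P1=NH1 P2=NH0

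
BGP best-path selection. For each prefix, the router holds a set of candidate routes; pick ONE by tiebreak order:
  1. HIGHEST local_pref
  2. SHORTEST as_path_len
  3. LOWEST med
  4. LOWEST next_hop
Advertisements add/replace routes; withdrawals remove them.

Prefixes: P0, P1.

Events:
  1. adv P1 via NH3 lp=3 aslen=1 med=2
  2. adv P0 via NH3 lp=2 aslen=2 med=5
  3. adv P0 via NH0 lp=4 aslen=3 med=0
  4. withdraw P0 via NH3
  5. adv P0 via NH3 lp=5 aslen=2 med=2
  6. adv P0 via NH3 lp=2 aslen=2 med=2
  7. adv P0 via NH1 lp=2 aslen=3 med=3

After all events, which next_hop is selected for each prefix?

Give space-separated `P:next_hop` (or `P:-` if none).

Op 1: best P0=- P1=NH3
Op 2: best P0=NH3 P1=NH3
Op 3: best P0=NH0 P1=NH3
Op 4: best P0=NH0 P1=NH3
Op 5: best P0=NH3 P1=NH3
Op 6: best P0=NH0 P1=NH3
Op 7: best P0=NH0 P1=NH3

Answer: P0:NH0 P1:NH3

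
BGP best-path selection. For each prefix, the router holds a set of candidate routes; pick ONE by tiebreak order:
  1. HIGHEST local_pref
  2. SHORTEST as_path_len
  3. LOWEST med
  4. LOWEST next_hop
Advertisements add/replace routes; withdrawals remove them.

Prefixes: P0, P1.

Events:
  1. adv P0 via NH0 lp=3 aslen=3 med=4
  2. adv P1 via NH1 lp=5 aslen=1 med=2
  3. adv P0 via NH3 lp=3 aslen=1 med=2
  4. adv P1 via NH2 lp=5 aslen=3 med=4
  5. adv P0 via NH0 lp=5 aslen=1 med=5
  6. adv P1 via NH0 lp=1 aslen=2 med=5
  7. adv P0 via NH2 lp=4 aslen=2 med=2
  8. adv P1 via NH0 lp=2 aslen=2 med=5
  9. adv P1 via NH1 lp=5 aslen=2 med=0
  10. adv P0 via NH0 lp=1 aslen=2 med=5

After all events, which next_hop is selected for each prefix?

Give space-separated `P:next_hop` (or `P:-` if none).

Op 1: best P0=NH0 P1=-
Op 2: best P0=NH0 P1=NH1
Op 3: best P0=NH3 P1=NH1
Op 4: best P0=NH3 P1=NH1
Op 5: best P0=NH0 P1=NH1
Op 6: best P0=NH0 P1=NH1
Op 7: best P0=NH0 P1=NH1
Op 8: best P0=NH0 P1=NH1
Op 9: best P0=NH0 P1=NH1
Op 10: best P0=NH2 P1=NH1

Answer: P0:NH2 P1:NH1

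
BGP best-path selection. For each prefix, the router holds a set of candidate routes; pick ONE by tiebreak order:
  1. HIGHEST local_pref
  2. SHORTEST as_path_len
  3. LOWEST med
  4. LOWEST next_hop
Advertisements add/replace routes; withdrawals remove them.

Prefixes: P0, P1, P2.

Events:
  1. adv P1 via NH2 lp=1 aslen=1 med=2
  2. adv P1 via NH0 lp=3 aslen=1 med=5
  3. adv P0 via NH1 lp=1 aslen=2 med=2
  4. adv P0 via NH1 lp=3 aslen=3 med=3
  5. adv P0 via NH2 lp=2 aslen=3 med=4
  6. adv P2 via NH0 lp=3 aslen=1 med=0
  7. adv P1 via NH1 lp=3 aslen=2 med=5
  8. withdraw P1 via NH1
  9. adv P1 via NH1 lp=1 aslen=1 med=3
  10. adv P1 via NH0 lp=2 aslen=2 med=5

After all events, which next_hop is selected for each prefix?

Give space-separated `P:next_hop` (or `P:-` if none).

Answer: P0:NH1 P1:NH0 P2:NH0

Derivation:
Op 1: best P0=- P1=NH2 P2=-
Op 2: best P0=- P1=NH0 P2=-
Op 3: best P0=NH1 P1=NH0 P2=-
Op 4: best P0=NH1 P1=NH0 P2=-
Op 5: best P0=NH1 P1=NH0 P2=-
Op 6: best P0=NH1 P1=NH0 P2=NH0
Op 7: best P0=NH1 P1=NH0 P2=NH0
Op 8: best P0=NH1 P1=NH0 P2=NH0
Op 9: best P0=NH1 P1=NH0 P2=NH0
Op 10: best P0=NH1 P1=NH0 P2=NH0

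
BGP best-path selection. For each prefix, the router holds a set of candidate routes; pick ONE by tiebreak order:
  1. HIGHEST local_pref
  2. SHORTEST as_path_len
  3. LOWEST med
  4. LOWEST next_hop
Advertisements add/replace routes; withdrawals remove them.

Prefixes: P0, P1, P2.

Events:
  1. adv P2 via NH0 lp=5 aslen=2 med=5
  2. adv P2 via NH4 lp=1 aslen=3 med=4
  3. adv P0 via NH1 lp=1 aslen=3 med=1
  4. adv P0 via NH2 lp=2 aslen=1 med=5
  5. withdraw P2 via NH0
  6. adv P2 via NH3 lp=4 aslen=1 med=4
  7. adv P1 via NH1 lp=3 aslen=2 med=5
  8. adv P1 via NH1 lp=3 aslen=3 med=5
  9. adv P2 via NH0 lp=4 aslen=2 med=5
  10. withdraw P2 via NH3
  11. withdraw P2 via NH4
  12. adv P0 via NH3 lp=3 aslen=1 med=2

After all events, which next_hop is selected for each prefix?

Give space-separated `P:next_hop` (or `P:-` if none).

Answer: P0:NH3 P1:NH1 P2:NH0

Derivation:
Op 1: best P0=- P1=- P2=NH0
Op 2: best P0=- P1=- P2=NH0
Op 3: best P0=NH1 P1=- P2=NH0
Op 4: best P0=NH2 P1=- P2=NH0
Op 5: best P0=NH2 P1=- P2=NH4
Op 6: best P0=NH2 P1=- P2=NH3
Op 7: best P0=NH2 P1=NH1 P2=NH3
Op 8: best P0=NH2 P1=NH1 P2=NH3
Op 9: best P0=NH2 P1=NH1 P2=NH3
Op 10: best P0=NH2 P1=NH1 P2=NH0
Op 11: best P0=NH2 P1=NH1 P2=NH0
Op 12: best P0=NH3 P1=NH1 P2=NH0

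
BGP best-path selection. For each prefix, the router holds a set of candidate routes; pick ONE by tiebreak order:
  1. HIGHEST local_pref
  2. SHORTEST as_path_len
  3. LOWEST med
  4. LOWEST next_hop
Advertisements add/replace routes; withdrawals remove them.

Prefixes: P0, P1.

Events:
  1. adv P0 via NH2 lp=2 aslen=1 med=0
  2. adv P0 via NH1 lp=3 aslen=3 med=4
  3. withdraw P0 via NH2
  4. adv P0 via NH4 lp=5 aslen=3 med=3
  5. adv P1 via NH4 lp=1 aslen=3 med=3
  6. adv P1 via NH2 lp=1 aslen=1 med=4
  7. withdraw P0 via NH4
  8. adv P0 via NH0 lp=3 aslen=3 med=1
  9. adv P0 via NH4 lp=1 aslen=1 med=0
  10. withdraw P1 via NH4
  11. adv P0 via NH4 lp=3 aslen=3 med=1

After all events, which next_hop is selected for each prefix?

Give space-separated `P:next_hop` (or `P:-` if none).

Answer: P0:NH0 P1:NH2

Derivation:
Op 1: best P0=NH2 P1=-
Op 2: best P0=NH1 P1=-
Op 3: best P0=NH1 P1=-
Op 4: best P0=NH4 P1=-
Op 5: best P0=NH4 P1=NH4
Op 6: best P0=NH4 P1=NH2
Op 7: best P0=NH1 P1=NH2
Op 8: best P0=NH0 P1=NH2
Op 9: best P0=NH0 P1=NH2
Op 10: best P0=NH0 P1=NH2
Op 11: best P0=NH0 P1=NH2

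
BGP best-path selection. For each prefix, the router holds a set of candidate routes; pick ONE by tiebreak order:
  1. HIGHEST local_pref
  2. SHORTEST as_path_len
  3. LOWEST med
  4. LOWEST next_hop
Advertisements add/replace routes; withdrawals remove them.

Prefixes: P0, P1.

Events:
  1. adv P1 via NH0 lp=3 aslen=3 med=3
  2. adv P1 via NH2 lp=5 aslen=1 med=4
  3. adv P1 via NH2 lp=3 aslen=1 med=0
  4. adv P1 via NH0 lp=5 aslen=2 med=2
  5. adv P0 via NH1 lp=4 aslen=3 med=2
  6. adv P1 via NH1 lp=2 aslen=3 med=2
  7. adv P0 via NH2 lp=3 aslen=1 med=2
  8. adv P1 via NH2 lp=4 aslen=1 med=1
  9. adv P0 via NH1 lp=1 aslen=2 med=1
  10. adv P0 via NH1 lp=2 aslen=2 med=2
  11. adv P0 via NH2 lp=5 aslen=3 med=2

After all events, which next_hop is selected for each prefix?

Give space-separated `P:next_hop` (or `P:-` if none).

Answer: P0:NH2 P1:NH0

Derivation:
Op 1: best P0=- P1=NH0
Op 2: best P0=- P1=NH2
Op 3: best P0=- P1=NH2
Op 4: best P0=- P1=NH0
Op 5: best P0=NH1 P1=NH0
Op 6: best P0=NH1 P1=NH0
Op 7: best P0=NH1 P1=NH0
Op 8: best P0=NH1 P1=NH0
Op 9: best P0=NH2 P1=NH0
Op 10: best P0=NH2 P1=NH0
Op 11: best P0=NH2 P1=NH0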